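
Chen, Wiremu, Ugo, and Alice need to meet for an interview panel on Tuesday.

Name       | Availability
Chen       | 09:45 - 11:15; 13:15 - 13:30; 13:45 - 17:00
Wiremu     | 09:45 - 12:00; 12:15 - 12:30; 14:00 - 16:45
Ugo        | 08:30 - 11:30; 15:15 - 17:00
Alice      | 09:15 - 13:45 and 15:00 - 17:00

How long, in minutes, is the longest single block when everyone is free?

90

Chen ∩ Wiremu: 09:45-11:15, 14:00-16:45.
Chen ∩ Wiremu ∩ Ugo: 09:45-11:15, 15:15-16:45.
Chen ∩ Wiremu ∩ Ugo ∩ Alice: 09:45-11:15, 15:15-16:45.
The longest is 09:45-11:15 at 90 minutes.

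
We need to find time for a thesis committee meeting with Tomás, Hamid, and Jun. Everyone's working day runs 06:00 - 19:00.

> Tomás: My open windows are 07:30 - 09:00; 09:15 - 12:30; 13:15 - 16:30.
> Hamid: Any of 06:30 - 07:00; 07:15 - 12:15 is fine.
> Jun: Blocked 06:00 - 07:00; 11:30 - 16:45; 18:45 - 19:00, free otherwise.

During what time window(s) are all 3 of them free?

07:30-09:00, 09:15-11:30

Tomás free: 07:30-09:00, 09:15-12:30, 13:15-16:30.
Hamid free: 06:30-07:00, 07:15-12:15.
Jun free: 07:00-11:30, 16:45-18:45 (invert busy blocks within the working day).
Tomás ∩ Hamid: 07:30-09:00, 09:15-12:15.
Tomás ∩ Hamid ∩ Jun: 07:30-09:00, 09:15-11:30.
So the common availability across everyone is 07:30-09:00, 09:15-11:30.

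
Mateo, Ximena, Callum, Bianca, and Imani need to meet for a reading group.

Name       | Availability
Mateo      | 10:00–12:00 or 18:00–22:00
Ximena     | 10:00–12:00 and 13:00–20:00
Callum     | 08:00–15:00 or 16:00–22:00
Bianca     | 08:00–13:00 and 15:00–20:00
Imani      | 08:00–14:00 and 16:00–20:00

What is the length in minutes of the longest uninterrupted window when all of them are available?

120

Mateo ∩ Ximena: 10:00-12:00, 18:00-20:00.
Mateo ∩ Ximena ∩ Callum: 10:00-12:00, 18:00-20:00.
Mateo ∩ Ximena ∩ Callum ∩ Bianca: 10:00-12:00, 18:00-20:00.
Mateo ∩ Ximena ∩ Callum ∩ Bianca ∩ Imani: 10:00-12:00, 18:00-20:00.
The longest is 10:00-12:00 at 120 minutes.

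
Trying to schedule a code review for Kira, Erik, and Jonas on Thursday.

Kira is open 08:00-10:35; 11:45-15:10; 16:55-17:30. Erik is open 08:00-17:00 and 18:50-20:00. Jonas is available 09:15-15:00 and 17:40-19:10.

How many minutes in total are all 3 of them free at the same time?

Kira ∩ Erik: 08:00-10:35, 11:45-15:10, 16:55-17:00.
Kira ∩ Erik ∩ Jonas: 09:15-10:35, 11:45-15:00.
Summing the common windows: 80 + 195 = 275 minutes.

275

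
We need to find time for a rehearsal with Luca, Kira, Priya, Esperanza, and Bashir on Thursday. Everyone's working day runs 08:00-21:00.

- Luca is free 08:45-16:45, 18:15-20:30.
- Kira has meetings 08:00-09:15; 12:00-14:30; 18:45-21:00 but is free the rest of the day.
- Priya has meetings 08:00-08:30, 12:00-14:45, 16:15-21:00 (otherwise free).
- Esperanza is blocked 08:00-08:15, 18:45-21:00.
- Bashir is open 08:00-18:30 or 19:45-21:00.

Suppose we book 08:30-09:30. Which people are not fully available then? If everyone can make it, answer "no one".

Luca free: 08:45-16:45, 18:15-20:30.
Kira free: 09:15-12:00, 14:30-18:45 (invert busy blocks within the working day).
Priya free: 08:30-12:00, 14:45-16:15 (invert busy blocks within the working day).
Esperanza free: 08:15-18:45 (invert busy blocks within the working day).
Bashir free: 08:00-18:30, 19:45-21:00.
Luca: not fully free for 08:30-09:30. Kira: not fully free for 08:30-09:30. Priya: free for 08:30-09:30. Esperanza: free for 08:30-09:30. Bashir: free for 08:30-09:30.

Kira, Luca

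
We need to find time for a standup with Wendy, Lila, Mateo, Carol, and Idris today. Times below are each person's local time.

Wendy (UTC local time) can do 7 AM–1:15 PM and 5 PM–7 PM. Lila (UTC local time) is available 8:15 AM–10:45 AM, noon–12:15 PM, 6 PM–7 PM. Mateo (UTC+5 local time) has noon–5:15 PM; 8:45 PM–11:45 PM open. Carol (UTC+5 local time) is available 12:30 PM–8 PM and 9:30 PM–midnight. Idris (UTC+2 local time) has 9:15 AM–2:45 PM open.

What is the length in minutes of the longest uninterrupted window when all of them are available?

150

Wendy in UTC: 07:00-13:15, 17:00-19:00.
Lila in UTC: 08:15-10:45, 12:00-12:15, 18:00-19:00.
Mateo in UTC: 07:00-12:15, 15:45-18:45 (subtract 5h to convert from UTC+5).
Carol in UTC: 07:30-15:00, 16:30-19:00 (subtract 5h to convert from UTC+5).
Idris in UTC: 07:15-12:45 (subtract 2h to convert from UTC+2).
Wendy ∩ Lila: 08:15-10:45, 12:00-12:15, 18:00-19:00.
Wendy ∩ Lila ∩ Mateo: 08:15-10:45, 12:00-12:15, 18:00-18:45.
Wendy ∩ Lila ∩ Mateo ∩ Carol: 08:15-10:45, 12:00-12:15, 18:00-18:45.
Wendy ∩ Lila ∩ Mateo ∩ Carol ∩ Idris: 08:15-10:45, 12:00-12:15.
The longest is 08:15-10:45 at 150 minutes.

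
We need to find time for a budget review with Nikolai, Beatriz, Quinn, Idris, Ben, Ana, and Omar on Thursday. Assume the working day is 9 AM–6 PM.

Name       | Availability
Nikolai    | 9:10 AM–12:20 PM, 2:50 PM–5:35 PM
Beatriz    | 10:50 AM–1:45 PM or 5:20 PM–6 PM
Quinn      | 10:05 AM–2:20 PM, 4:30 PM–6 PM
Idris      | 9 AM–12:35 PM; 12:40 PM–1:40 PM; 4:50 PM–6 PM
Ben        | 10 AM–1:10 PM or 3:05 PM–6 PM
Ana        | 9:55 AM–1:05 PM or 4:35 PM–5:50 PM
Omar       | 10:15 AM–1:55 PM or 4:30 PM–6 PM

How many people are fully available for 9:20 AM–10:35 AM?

2

Nikolai and Idris can make the full 09:20-10:35 slot — that's 2.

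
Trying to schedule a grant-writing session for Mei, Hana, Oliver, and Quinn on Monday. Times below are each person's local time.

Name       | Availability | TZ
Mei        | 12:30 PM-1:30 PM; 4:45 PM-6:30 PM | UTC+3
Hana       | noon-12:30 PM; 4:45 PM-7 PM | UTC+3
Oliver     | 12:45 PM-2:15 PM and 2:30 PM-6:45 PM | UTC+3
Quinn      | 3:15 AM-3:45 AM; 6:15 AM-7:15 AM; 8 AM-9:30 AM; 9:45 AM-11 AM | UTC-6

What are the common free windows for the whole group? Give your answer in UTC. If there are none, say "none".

Mei in UTC: 09:30-10:30, 13:45-15:30 (subtract 3h to convert from UTC+3).
Hana in UTC: 09:00-09:30, 13:45-16:00 (subtract 3h to convert from UTC+3).
Oliver in UTC: 09:45-11:15, 11:30-15:45 (subtract 3h to convert from UTC+3).
Quinn in UTC: 09:15-09:45, 12:15-13:15, 14:00-15:30, 15:45-17:00 (add 6h to convert from UTC-6).
Mei ∩ Hana: 13:45-15:30.
Mei ∩ Hana ∩ Oliver: 13:45-15:30.
Mei ∩ Hana ∩ Oliver ∩ Quinn: 14:00-15:30.
Those are the intersection windows.

14:00-15:30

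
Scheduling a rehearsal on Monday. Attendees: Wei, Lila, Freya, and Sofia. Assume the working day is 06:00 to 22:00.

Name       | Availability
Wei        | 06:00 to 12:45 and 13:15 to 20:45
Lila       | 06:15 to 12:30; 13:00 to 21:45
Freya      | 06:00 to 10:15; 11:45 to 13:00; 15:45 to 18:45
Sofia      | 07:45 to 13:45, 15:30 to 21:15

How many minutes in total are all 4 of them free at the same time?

375

Wei ∩ Lila: 06:15-12:30, 13:15-20:45.
Wei ∩ Lila ∩ Freya: 06:15-10:15, 11:45-12:30, 15:45-18:45.
Wei ∩ Lila ∩ Freya ∩ Sofia: 07:45-10:15, 11:45-12:30, 15:45-18:45.
Summing the common windows: 150 + 45 + 180 = 375 minutes.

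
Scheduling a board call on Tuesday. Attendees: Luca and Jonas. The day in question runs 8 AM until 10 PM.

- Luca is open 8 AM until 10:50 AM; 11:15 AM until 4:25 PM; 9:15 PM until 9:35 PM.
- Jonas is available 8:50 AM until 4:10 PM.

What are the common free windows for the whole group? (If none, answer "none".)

08:50-10:50, 11:15-16:10

Luca ∩ Jonas: 08:50-10:50, 11:15-16:10.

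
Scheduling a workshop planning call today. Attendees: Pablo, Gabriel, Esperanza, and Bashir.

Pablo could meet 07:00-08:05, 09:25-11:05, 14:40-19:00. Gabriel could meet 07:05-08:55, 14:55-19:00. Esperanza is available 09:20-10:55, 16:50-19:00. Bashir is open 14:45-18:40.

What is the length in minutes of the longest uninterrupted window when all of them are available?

Pablo ∩ Gabriel: 07:05-08:05, 14:55-19:00.
Pablo ∩ Gabriel ∩ Esperanza: 16:50-19:00.
Pablo ∩ Gabriel ∩ Esperanza ∩ Bashir: 16:50-18:40.
The longest is 16:50-18:40 at 110 minutes.

110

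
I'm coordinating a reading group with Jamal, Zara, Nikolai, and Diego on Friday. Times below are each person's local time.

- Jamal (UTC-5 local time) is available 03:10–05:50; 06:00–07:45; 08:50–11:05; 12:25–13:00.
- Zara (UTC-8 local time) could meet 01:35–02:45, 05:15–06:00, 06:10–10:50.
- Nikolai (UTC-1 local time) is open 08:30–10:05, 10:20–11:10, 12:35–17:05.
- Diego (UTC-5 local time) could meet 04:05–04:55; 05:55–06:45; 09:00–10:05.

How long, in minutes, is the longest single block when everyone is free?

55

Jamal in UTC: 08:10-10:50, 11:00-12:45, 13:50-16:05, 17:25-18:00 (add 5h to convert from UTC-5).
Zara in UTC: 09:35-10:45, 13:15-14:00, 14:10-18:50 (add 8h to convert from UTC-8).
Nikolai in UTC: 09:30-11:05, 11:20-12:10, 13:35-18:05 (add 1h to convert from UTC-1).
Diego in UTC: 09:05-09:55, 10:55-11:45, 14:00-15:05 (add 5h to convert from UTC-5).
Jamal ∩ Zara: 09:35-10:45, 13:50-14:00, 14:10-16:05, 17:25-18:00.
Jamal ∩ Zara ∩ Nikolai: 09:35-10:45, 13:50-14:00, 14:10-16:05, 17:25-18:00.
Jamal ∩ Zara ∩ Nikolai ∩ Diego: 09:35-09:55, 14:10-15:05.
So the common availability across everyone is 09:35-09:55, 14:10-15:05.
The longest is 14:10-15:05 at 55 minutes.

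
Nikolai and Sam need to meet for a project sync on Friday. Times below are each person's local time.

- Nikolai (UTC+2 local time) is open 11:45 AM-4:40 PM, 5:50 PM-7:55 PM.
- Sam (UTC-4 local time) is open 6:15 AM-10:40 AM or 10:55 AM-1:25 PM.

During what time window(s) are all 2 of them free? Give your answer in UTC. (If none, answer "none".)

Nikolai in UTC: 09:45-14:40, 15:50-17:55 (subtract 2h to convert from UTC+2).
Sam in UTC: 10:15-14:40, 14:55-17:25 (add 4h to convert from UTC-4).
Nikolai ∩ Sam: 10:15-14:40, 15:50-17:25.

10:15-14:40, 15:50-17:25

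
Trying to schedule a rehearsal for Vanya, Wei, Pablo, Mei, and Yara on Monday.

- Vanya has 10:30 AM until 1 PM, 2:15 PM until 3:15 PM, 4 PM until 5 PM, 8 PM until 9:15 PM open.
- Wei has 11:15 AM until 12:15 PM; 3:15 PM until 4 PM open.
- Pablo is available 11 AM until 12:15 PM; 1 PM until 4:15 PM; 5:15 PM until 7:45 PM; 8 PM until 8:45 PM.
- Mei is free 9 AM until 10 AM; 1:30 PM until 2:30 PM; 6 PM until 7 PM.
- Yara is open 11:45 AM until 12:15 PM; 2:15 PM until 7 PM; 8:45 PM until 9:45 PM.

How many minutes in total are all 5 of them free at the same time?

Vanya ∩ Wei: 11:15-12:15.
Vanya ∩ Wei ∩ Pablo: 11:15-12:15.
Vanya ∩ Wei ∩ Pablo ∩ Mei: ∅.
Vanya ∩ Wei ∩ Pablo ∩ Mei ∩ Yara: ∅.
There is no time when everyone is free.
There is no common window, so the total is 0 minutes.

0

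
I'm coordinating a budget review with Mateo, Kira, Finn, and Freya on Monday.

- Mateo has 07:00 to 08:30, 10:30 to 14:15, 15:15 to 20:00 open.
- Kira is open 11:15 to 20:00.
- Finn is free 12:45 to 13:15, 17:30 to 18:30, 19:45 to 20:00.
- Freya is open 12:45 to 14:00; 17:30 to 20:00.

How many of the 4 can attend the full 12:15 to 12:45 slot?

Mateo and Kira can make the full 12:15-12:45 slot — that's 2.

2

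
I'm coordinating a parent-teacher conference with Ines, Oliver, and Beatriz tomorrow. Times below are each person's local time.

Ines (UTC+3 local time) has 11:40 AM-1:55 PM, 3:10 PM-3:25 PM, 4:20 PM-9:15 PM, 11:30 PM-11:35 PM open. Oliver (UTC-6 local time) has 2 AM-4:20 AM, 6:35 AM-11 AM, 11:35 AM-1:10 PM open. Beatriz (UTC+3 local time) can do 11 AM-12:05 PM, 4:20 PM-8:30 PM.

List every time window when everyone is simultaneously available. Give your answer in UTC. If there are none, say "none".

Ines in UTC: 08:40-10:55, 12:10-12:25, 13:20-18:15, 20:30-20:35 (subtract 3h to convert from UTC+3).
Oliver in UTC: 08:00-10:20, 12:35-17:00, 17:35-19:10 (add 6h to convert from UTC-6).
Beatriz in UTC: 08:00-09:05, 13:20-17:30 (subtract 3h to convert from UTC+3).
Ines ∩ Oliver: 08:40-10:20, 13:20-17:00, 17:35-18:15.
Ines ∩ Oliver ∩ Beatriz: 08:40-09:05, 13:20-17:00.

08:40-09:05, 13:20-17:00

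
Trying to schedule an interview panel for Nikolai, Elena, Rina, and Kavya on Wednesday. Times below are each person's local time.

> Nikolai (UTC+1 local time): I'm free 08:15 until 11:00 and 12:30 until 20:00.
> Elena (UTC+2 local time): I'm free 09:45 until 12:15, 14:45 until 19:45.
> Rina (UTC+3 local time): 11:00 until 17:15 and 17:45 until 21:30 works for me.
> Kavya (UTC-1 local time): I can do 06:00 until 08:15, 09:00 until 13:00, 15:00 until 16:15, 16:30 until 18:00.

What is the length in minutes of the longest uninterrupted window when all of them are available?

75

Nikolai in UTC: 07:15-10:00, 11:30-19:00 (subtract 1h to convert from UTC+1).
Elena in UTC: 07:45-10:15, 12:45-17:45 (subtract 2h to convert from UTC+2).
Rina in UTC: 08:00-14:15, 14:45-18:30 (subtract 3h to convert from UTC+3).
Kavya in UTC: 07:00-09:15, 10:00-14:00, 16:00-17:15, 17:30-19:00 (add 1h to convert from UTC-1).
Nikolai ∩ Elena: 07:45-10:00, 12:45-17:45.
Nikolai ∩ Elena ∩ Rina: 08:00-10:00, 12:45-14:15, 14:45-17:45.
Nikolai ∩ Elena ∩ Rina ∩ Kavya: 08:00-09:15, 12:45-14:00, 16:00-17:15, 17:30-17:45.
So the common availability across everyone is 08:00-09:15, 12:45-14:00, 16:00-17:15, 17:30-17:45.
The longest is 08:00-09:15 at 75 minutes.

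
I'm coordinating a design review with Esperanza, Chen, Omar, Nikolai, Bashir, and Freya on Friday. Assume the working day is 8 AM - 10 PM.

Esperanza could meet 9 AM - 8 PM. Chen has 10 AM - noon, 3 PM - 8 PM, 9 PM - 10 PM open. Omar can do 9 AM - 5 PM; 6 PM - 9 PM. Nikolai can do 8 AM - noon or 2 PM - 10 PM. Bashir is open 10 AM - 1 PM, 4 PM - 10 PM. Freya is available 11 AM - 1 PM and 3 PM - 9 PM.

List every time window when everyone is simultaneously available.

Esperanza ∩ Chen: 10:00-12:00, 15:00-20:00.
Esperanza ∩ Chen ∩ Omar: 10:00-12:00, 15:00-17:00, 18:00-20:00.
Esperanza ∩ Chen ∩ Omar ∩ Nikolai: 10:00-12:00, 15:00-17:00, 18:00-20:00.
Esperanza ∩ Chen ∩ Omar ∩ Nikolai ∩ Bashir: 10:00-12:00, 16:00-17:00, 18:00-20:00.
Esperanza ∩ Chen ∩ Omar ∩ Nikolai ∩ Bashir ∩ Freya: 11:00-12:00, 16:00-17:00, 18:00-20:00.
So the common availability across everyone is 11:00-12:00, 16:00-17:00, 18:00-20:00.

11:00-12:00, 16:00-17:00, 18:00-20:00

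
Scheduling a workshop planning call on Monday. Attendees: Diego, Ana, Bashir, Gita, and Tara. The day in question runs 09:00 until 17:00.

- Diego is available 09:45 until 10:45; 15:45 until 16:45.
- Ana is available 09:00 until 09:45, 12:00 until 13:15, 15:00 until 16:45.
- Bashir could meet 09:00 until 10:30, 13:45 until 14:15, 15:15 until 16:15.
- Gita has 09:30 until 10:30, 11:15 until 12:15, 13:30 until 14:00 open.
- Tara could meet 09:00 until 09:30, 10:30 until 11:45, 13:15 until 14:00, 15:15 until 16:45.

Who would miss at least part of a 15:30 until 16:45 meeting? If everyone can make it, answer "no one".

Diego: not fully free for 15:30-16:45. Ana: free for 15:30-16:45. Bashir: not fully free for 15:30-16:45. Gita: not fully free for 15:30-16:45. Tara: free for 15:30-16:45.

Bashir, Diego, Gita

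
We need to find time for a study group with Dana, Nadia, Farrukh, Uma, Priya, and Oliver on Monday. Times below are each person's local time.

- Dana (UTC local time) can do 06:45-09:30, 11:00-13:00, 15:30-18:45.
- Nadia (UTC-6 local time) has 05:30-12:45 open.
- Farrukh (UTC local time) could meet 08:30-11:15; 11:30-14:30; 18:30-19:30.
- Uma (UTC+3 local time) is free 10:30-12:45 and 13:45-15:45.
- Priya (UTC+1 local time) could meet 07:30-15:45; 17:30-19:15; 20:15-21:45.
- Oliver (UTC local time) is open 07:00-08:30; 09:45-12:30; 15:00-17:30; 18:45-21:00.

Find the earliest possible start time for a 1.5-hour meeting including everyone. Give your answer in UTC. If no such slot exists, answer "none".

none

Dana in UTC: 06:45-09:30, 11:00-13:00, 15:30-18:45.
Nadia in UTC: 11:30-18:45 (add 6h to convert from UTC-6).
Farrukh in UTC: 08:30-11:15, 11:30-14:30, 18:30-19:30.
Uma in UTC: 07:30-09:45, 10:45-12:45 (subtract 3h to convert from UTC+3).
Priya in UTC: 06:30-14:45, 16:30-18:15, 19:15-20:45 (subtract 1h to convert from UTC+1).
Oliver in UTC: 07:00-08:30, 09:45-12:30, 15:00-17:30, 18:45-21:00.
Dana ∩ Nadia: 11:30-13:00, 15:30-18:45.
Dana ∩ Nadia ∩ Farrukh: 11:30-13:00, 18:30-18:45.
Dana ∩ Nadia ∩ Farrukh ∩ Uma: 11:30-12:45.
Dana ∩ Nadia ∩ Farrukh ∩ Uma ∩ Priya: 11:30-12:45.
Dana ∩ Nadia ∩ Farrukh ∩ Uma ∩ Priya ∩ Oliver: 11:30-12:30.
No common window is at least 90 minutes long.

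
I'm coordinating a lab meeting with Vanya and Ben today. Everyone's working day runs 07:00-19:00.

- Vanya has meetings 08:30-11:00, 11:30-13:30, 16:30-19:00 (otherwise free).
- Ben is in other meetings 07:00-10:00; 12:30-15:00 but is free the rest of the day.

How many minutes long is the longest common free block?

90

Vanya free: 07:00-08:30, 11:00-11:30, 13:30-16:30 (invert busy blocks within the working day).
Ben free: 10:00-12:30, 15:00-19:00 (invert busy blocks within the working day).
Vanya ∩ Ben: 11:00-11:30, 15:00-16:30.
So the common availability across everyone is 11:00-11:30, 15:00-16:30.
The longest is 15:00-16:30 at 90 minutes.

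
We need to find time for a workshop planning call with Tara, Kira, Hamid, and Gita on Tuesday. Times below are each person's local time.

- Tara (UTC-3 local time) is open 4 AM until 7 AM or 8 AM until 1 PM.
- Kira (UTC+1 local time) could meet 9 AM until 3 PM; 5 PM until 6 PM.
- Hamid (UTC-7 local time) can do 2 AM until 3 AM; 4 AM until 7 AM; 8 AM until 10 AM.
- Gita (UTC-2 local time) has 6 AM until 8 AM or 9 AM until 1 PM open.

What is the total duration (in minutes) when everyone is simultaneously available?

Tara in UTC: 07:00-10:00, 11:00-16:00 (add 3h to convert from UTC-3).
Kira in UTC: 08:00-14:00, 16:00-17:00 (subtract 1h to convert from UTC+1).
Hamid in UTC: 09:00-10:00, 11:00-14:00, 15:00-17:00 (add 7h to convert from UTC-7).
Gita in UTC: 08:00-10:00, 11:00-15:00 (add 2h to convert from UTC-2).
Tara ∩ Kira: 08:00-10:00, 11:00-14:00.
Tara ∩ Kira ∩ Hamid: 09:00-10:00, 11:00-14:00.
Tara ∩ Kira ∩ Hamid ∩ Gita: 09:00-10:00, 11:00-14:00.
Those are the intersection windows.
Summing the common windows: 60 + 180 = 240 minutes.

240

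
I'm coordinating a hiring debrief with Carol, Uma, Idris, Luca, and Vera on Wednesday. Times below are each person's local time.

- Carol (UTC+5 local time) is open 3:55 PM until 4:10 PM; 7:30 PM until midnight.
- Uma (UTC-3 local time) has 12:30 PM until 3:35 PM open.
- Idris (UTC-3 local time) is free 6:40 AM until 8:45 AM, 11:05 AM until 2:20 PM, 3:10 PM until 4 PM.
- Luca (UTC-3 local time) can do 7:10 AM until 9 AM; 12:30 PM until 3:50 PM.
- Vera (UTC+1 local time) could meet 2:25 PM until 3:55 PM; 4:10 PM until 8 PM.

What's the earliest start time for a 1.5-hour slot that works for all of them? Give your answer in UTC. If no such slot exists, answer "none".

15:30

Carol in UTC: 10:55-11:10, 14:30-19:00 (subtract 5h to convert from UTC+5).
Uma in UTC: 15:30-18:35 (add 3h to convert from UTC-3).
Idris in UTC: 09:40-11:45, 14:05-17:20, 18:10-19:00 (add 3h to convert from UTC-3).
Luca in UTC: 10:10-12:00, 15:30-18:50 (add 3h to convert from UTC-3).
Vera in UTC: 13:25-14:55, 15:10-19:00 (subtract 1h to convert from UTC+1).
Carol ∩ Uma: 15:30-18:35.
Carol ∩ Uma ∩ Idris: 15:30-17:20, 18:10-18:35.
Carol ∩ Uma ∩ Idris ∩ Luca: 15:30-17:20, 18:10-18:35.
Carol ∩ Uma ∩ Idris ∩ Luca ∩ Vera: 15:30-17:20, 18:10-18:35.
The first common window of at least 90 minutes is 15:30-17:20, so the earliest start is 15:30.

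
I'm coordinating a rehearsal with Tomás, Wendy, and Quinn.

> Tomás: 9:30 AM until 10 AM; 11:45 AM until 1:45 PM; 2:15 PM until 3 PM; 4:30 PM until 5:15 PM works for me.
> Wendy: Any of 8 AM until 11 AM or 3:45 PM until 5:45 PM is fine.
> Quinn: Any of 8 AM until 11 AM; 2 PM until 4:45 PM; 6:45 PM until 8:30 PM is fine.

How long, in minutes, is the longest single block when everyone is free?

Tomás ∩ Wendy: 09:30-10:00, 16:30-17:15.
Tomás ∩ Wendy ∩ Quinn: 09:30-10:00, 16:30-16:45.
The longest is 09:30-10:00 at 30 minutes.

30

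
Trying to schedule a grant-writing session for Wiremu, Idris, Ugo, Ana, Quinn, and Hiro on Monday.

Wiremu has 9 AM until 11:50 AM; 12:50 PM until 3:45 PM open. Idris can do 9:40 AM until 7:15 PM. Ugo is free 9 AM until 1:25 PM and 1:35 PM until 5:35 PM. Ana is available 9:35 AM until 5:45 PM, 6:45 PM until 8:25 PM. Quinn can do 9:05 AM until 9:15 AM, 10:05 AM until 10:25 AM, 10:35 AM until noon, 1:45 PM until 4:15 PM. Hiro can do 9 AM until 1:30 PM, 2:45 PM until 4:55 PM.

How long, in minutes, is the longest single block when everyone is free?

75

Wiremu ∩ Idris: 09:40-11:50, 12:50-15:45.
Wiremu ∩ Idris ∩ Ugo: 09:40-11:50, 12:50-13:25, 13:35-15:45.
Wiremu ∩ Idris ∩ Ugo ∩ Ana: 09:40-11:50, 12:50-13:25, 13:35-15:45.
Wiremu ∩ Idris ∩ Ugo ∩ Ana ∩ Quinn: 10:05-10:25, 10:35-11:50, 13:45-15:45.
Wiremu ∩ Idris ∩ Ugo ∩ Ana ∩ Quinn ∩ Hiro: 10:05-10:25, 10:35-11:50, 14:45-15:45.
So the common availability across everyone is 10:05-10:25, 10:35-11:50, 14:45-15:45.
The longest is 10:35-11:50 at 75 minutes.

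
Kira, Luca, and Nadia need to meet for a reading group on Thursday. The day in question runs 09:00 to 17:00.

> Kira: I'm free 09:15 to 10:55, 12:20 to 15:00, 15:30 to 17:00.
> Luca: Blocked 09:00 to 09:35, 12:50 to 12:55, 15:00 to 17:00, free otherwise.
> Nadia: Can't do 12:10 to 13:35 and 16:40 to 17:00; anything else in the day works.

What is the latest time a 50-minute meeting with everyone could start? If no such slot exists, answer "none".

14:10

Kira free: 09:15-10:55, 12:20-15:00, 15:30-17:00.
Luca free: 09:35-12:50, 12:55-15:00 (invert busy blocks within the working day).
Nadia free: 09:00-12:10, 13:35-16:40 (invert busy blocks within the working day).
Kira ∩ Luca: 09:35-10:55, 12:20-12:50, 12:55-15:00.
Kira ∩ Luca ∩ Nadia: 09:35-10:55, 13:35-15:00.
The last common window of at least 50 minutes is 13:35-15:00; a 50-minute meeting can start as late as 14:10 and still end by 15:00.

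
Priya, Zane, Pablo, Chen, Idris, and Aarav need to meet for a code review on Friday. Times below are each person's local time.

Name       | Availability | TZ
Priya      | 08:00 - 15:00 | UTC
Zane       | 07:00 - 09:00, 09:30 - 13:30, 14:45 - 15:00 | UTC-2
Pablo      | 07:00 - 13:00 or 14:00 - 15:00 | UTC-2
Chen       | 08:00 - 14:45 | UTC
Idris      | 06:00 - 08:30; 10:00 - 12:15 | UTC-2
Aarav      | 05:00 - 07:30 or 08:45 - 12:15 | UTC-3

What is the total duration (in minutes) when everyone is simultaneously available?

Priya in UTC: 08:00-15:00.
Zane in UTC: 09:00-11:00, 11:30-15:30, 16:45-17:00 (add 2h to convert from UTC-2).
Pablo in UTC: 09:00-15:00, 16:00-17:00 (add 2h to convert from UTC-2).
Chen in UTC: 08:00-14:45.
Idris in UTC: 08:00-10:30, 12:00-14:15 (add 2h to convert from UTC-2).
Aarav in UTC: 08:00-10:30, 11:45-15:15 (add 3h to convert from UTC-3).
Priya ∩ Zane: 09:00-11:00, 11:30-15:00.
Priya ∩ Zane ∩ Pablo: 09:00-11:00, 11:30-15:00.
Priya ∩ Zane ∩ Pablo ∩ Chen: 09:00-11:00, 11:30-14:45.
Priya ∩ Zane ∩ Pablo ∩ Chen ∩ Idris: 09:00-10:30, 12:00-14:15.
Priya ∩ Zane ∩ Pablo ∩ Chen ∩ Idris ∩ Aarav: 09:00-10:30, 12:00-14:15.
Summing the common windows: 90 + 135 = 225 minutes.

225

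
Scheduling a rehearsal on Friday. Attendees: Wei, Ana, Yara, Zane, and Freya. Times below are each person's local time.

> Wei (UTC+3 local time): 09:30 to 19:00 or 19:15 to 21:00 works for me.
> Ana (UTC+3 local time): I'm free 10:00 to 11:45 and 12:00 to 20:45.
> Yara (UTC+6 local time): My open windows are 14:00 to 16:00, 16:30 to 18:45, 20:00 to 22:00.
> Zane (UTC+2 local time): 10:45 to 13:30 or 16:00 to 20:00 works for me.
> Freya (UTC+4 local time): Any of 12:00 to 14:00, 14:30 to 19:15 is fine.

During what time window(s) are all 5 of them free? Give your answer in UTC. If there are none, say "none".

09:00-10:00, 10:30-11:30, 14:00-15:15

Wei in UTC: 06:30-16:00, 16:15-18:00 (subtract 3h to convert from UTC+3).
Ana in UTC: 07:00-08:45, 09:00-17:45 (subtract 3h to convert from UTC+3).
Yara in UTC: 08:00-10:00, 10:30-12:45, 14:00-16:00 (subtract 6h to convert from UTC+6).
Zane in UTC: 08:45-11:30, 14:00-18:00 (subtract 2h to convert from UTC+2).
Freya in UTC: 08:00-10:00, 10:30-15:15 (subtract 4h to convert from UTC+4).
Wei ∩ Ana: 07:00-08:45, 09:00-16:00, 16:15-17:45.
Wei ∩ Ana ∩ Yara: 08:00-08:45, 09:00-10:00, 10:30-12:45, 14:00-16:00.
Wei ∩ Ana ∩ Yara ∩ Zane: 09:00-10:00, 10:30-11:30, 14:00-16:00.
Wei ∩ Ana ∩ Yara ∩ Zane ∩ Freya: 09:00-10:00, 10:30-11:30, 14:00-15:15.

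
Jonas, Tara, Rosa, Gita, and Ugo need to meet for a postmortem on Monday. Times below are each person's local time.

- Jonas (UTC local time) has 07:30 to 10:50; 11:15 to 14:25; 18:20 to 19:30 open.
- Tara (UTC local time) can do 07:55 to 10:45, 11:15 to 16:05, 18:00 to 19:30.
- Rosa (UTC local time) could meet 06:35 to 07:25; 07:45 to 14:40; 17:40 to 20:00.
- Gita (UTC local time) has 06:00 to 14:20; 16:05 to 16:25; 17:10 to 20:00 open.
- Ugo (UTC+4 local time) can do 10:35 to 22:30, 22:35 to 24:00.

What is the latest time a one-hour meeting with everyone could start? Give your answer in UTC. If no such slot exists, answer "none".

13:20

Jonas in UTC: 07:30-10:50, 11:15-14:25, 18:20-19:30.
Tara in UTC: 07:55-10:45, 11:15-16:05, 18:00-19:30.
Rosa in UTC: 06:35-07:25, 07:45-14:40, 17:40-20:00.
Gita in UTC: 06:00-14:20, 16:05-16:25, 17:10-20:00.
Ugo in UTC: 06:35-18:30, 18:35-20:00 (subtract 4h to convert from UTC+4).
Jonas ∩ Tara: 07:55-10:45, 11:15-14:25, 18:20-19:30.
Jonas ∩ Tara ∩ Rosa: 07:55-10:45, 11:15-14:25, 18:20-19:30.
Jonas ∩ Tara ∩ Rosa ∩ Gita: 07:55-10:45, 11:15-14:20, 18:20-19:30.
Jonas ∩ Tara ∩ Rosa ∩ Gita ∩ Ugo: 07:55-10:45, 11:15-14:20, 18:20-18:30, 18:35-19:30.
So the common availability across everyone is 07:55-10:45, 11:15-14:20, 18:20-18:30, 18:35-19:30.
The last common window of at least 60 minutes is 11:15-14:20; a 60-minute meeting can start as late as 13:20 and still end by 14:20.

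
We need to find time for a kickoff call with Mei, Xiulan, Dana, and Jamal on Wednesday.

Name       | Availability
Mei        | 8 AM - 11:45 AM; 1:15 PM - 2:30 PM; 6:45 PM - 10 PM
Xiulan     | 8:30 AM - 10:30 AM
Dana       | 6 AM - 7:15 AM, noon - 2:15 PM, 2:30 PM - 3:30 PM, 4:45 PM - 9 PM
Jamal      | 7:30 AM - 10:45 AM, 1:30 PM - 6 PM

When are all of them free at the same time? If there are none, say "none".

Mei ∩ Xiulan: 08:30-10:30.
Mei ∩ Xiulan ∩ Dana: ∅.
Mei ∩ Xiulan ∩ Dana ∩ Jamal: ∅.
There is no time when everyone is free.

none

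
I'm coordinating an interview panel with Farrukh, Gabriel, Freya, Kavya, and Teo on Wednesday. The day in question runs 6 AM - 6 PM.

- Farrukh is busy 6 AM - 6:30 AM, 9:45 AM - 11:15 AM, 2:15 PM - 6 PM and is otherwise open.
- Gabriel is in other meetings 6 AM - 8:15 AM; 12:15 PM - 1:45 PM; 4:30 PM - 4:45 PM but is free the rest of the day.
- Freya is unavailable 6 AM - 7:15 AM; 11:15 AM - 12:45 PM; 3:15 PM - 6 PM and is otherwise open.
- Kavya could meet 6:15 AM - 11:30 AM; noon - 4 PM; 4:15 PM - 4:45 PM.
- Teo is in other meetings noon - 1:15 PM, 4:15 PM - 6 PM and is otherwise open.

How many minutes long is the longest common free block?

Farrukh free: 06:30-09:45, 11:15-14:15 (invert busy blocks within the working day).
Gabriel free: 08:15-12:15, 13:45-16:30, 16:45-18:00 (invert busy blocks within the working day).
Freya free: 07:15-11:15, 12:45-15:15 (invert busy blocks within the working day).
Kavya free: 06:15-11:30, 12:00-16:00, 16:15-16:45.
Teo free: 06:00-12:00, 13:15-16:15 (invert busy blocks within the working day).
Farrukh ∩ Gabriel: 08:15-09:45, 11:15-12:15, 13:45-14:15.
Farrukh ∩ Gabriel ∩ Freya: 08:15-09:45, 13:45-14:15.
Farrukh ∩ Gabriel ∩ Freya ∩ Kavya: 08:15-09:45, 13:45-14:15.
Farrukh ∩ Gabriel ∩ Freya ∩ Kavya ∩ Teo: 08:15-09:45, 13:45-14:15.
Those are the intersection windows.
The longest is 08:15-09:45 at 90 minutes.

90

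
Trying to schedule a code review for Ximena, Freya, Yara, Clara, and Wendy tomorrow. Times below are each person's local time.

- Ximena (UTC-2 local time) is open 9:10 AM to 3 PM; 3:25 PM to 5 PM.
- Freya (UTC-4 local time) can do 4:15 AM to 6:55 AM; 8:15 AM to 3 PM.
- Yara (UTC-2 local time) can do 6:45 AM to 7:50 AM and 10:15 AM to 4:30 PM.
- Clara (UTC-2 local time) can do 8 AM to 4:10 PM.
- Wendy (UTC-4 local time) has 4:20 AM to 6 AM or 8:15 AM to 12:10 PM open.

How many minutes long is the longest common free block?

Ximena in UTC: 11:10-17:00, 17:25-19:00 (add 2h to convert from UTC-2).
Freya in UTC: 08:15-10:55, 12:15-19:00 (add 4h to convert from UTC-4).
Yara in UTC: 08:45-09:50, 12:15-18:30 (add 2h to convert from UTC-2).
Clara in UTC: 10:00-18:10 (add 2h to convert from UTC-2).
Wendy in UTC: 08:20-10:00, 12:15-16:10 (add 4h to convert from UTC-4).
Ximena ∩ Freya: 12:15-17:00, 17:25-19:00.
Ximena ∩ Freya ∩ Yara: 12:15-17:00, 17:25-18:30.
Ximena ∩ Freya ∩ Yara ∩ Clara: 12:15-17:00, 17:25-18:10.
Ximena ∩ Freya ∩ Yara ∩ Clara ∩ Wendy: 12:15-16:10.
The longest is 12:15-16:10 at 235 minutes.

235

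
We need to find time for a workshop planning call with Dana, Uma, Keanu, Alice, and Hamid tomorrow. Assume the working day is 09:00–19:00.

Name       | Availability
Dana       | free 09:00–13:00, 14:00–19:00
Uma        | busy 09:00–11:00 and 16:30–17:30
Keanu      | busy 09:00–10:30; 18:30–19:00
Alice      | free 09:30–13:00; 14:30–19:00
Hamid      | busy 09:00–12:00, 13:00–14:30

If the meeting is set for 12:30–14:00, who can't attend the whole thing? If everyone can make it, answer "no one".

Alice, Dana, Hamid

Dana free: 09:00-13:00, 14:00-19:00.
Uma free: 11:00-16:30, 17:30-19:00 (invert busy blocks within the working day).
Keanu free: 10:30-18:30 (invert busy blocks within the working day).
Alice free: 09:30-13:00, 14:30-19:00.
Hamid free: 12:00-13:00, 14:30-19:00 (invert busy blocks within the working day).
Dana: not fully free for 12:30-14:00. Uma: free for 12:30-14:00. Keanu: free for 12:30-14:00. Alice: not fully free for 12:30-14:00. Hamid: not fully free for 12:30-14:00.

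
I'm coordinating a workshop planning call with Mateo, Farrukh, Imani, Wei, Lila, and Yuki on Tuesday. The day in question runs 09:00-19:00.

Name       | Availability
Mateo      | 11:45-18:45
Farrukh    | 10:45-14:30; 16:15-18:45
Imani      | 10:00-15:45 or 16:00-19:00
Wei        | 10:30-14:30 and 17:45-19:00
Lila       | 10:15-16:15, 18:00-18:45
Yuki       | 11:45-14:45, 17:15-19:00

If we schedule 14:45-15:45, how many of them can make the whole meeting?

3

Mateo, Imani, and Lila can make the full 14:45-15:45 slot — that's 3.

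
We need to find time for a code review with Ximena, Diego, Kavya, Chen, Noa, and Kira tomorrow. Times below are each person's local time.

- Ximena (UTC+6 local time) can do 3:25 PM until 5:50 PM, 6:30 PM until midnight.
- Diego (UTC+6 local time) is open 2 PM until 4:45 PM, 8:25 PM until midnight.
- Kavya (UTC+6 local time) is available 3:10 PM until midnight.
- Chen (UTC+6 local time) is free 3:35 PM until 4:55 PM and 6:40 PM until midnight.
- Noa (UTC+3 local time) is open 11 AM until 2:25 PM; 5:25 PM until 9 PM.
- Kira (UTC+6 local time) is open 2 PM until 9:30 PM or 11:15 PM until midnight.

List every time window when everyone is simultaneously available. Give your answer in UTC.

Ximena in UTC: 09:25-11:50, 12:30-18:00 (subtract 6h to convert from UTC+6).
Diego in UTC: 08:00-10:45, 14:25-18:00 (subtract 6h to convert from UTC+6).
Kavya in UTC: 09:10-18:00 (subtract 6h to convert from UTC+6).
Chen in UTC: 09:35-10:55, 12:40-18:00 (subtract 6h to convert from UTC+6).
Noa in UTC: 08:00-11:25, 14:25-18:00 (subtract 3h to convert from UTC+3).
Kira in UTC: 08:00-15:30, 17:15-18:00 (subtract 6h to convert from UTC+6).
Ximena ∩ Diego: 09:25-10:45, 14:25-18:00.
Ximena ∩ Diego ∩ Kavya: 09:25-10:45, 14:25-18:00.
Ximena ∩ Diego ∩ Kavya ∩ Chen: 09:35-10:45, 14:25-18:00.
Ximena ∩ Diego ∩ Kavya ∩ Chen ∩ Noa: 09:35-10:45, 14:25-18:00.
Ximena ∩ Diego ∩ Kavya ∩ Chen ∩ Noa ∩ Kira: 09:35-10:45, 14:25-15:30, 17:15-18:00.

09:35-10:45, 14:25-15:30, 17:15-18:00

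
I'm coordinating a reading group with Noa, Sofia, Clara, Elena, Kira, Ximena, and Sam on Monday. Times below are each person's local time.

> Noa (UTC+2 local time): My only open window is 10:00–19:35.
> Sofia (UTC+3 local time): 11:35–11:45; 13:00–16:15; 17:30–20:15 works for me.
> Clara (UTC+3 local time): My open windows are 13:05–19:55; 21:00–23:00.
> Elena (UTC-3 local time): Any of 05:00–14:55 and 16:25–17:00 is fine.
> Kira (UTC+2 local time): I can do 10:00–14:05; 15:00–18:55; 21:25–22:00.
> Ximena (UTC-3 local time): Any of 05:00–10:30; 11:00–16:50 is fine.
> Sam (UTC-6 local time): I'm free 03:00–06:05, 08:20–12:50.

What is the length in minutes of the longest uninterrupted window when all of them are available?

Noa in UTC: 08:00-17:35 (subtract 2h to convert from UTC+2).
Sofia in UTC: 08:35-08:45, 10:00-13:15, 14:30-17:15 (subtract 3h to convert from UTC+3).
Clara in UTC: 10:05-16:55, 18:00-20:00 (subtract 3h to convert from UTC+3).
Elena in UTC: 08:00-17:55, 19:25-20:00 (add 3h to convert from UTC-3).
Kira in UTC: 08:00-12:05, 13:00-16:55, 19:25-20:00 (subtract 2h to convert from UTC+2).
Ximena in UTC: 08:00-13:30, 14:00-19:50 (add 3h to convert from UTC-3).
Sam in UTC: 09:00-12:05, 14:20-18:50 (add 6h to convert from UTC-6).
Noa ∩ Sofia: 08:35-08:45, 10:00-13:15, 14:30-17:15.
Noa ∩ Sofia ∩ Clara: 10:05-13:15, 14:30-16:55.
Noa ∩ Sofia ∩ Clara ∩ Elena: 10:05-13:15, 14:30-16:55.
Noa ∩ Sofia ∩ Clara ∩ Elena ∩ Kira: 10:05-12:05, 13:00-13:15, 14:30-16:55.
Noa ∩ Sofia ∩ Clara ∩ Elena ∩ Kira ∩ Ximena: 10:05-12:05, 13:00-13:15, 14:30-16:55.
Noa ∩ Sofia ∩ Clara ∩ Elena ∩ Kira ∩ Ximena ∩ Sam: 10:05-12:05, 14:30-16:55.
The longest is 14:30-16:55 at 145 minutes.

145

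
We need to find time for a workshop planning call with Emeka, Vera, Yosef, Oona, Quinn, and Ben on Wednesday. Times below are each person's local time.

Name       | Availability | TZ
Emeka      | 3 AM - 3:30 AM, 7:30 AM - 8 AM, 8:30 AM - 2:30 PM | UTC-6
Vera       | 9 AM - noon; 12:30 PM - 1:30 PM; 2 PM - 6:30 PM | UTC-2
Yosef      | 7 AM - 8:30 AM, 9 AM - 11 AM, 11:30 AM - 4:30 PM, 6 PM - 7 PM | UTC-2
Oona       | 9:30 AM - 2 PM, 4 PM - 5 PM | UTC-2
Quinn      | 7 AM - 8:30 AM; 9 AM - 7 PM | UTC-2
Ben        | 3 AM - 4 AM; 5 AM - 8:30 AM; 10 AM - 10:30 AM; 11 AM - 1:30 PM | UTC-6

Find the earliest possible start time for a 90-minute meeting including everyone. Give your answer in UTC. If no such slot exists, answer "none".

Emeka in UTC: 09:00-09:30, 13:30-14:00, 14:30-20:30 (add 6h to convert from UTC-6).
Vera in UTC: 11:00-14:00, 14:30-15:30, 16:00-20:30 (add 2h to convert from UTC-2).
Yosef in UTC: 09:00-10:30, 11:00-13:00, 13:30-18:30, 20:00-21:00 (add 2h to convert from UTC-2).
Oona in UTC: 11:30-16:00, 18:00-19:00 (add 2h to convert from UTC-2).
Quinn in UTC: 09:00-10:30, 11:00-21:00 (add 2h to convert from UTC-2).
Ben in UTC: 09:00-10:00, 11:00-14:30, 16:00-16:30, 17:00-19:30 (add 6h to convert from UTC-6).
Emeka ∩ Vera: 13:30-14:00, 14:30-15:30, 16:00-20:30.
Emeka ∩ Vera ∩ Yosef: 13:30-14:00, 14:30-15:30, 16:00-18:30, 20:00-20:30.
Emeka ∩ Vera ∩ Yosef ∩ Oona: 13:30-14:00, 14:30-15:30, 18:00-18:30.
Emeka ∩ Vera ∩ Yosef ∩ Oona ∩ Quinn: 13:30-14:00, 14:30-15:30, 18:00-18:30.
Emeka ∩ Vera ∩ Yosef ∩ Oona ∩ Quinn ∩ Ben: 13:30-14:00, 18:00-18:30.
No common window is at least 90 minutes long.

none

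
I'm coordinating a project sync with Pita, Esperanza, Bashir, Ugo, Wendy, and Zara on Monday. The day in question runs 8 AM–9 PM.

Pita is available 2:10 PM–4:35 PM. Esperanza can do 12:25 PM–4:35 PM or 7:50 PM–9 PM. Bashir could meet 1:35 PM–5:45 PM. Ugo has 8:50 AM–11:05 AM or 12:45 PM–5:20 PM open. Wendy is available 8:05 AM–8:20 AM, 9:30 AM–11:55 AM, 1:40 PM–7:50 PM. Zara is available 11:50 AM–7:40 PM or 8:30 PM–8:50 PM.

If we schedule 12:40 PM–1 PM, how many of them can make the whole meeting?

Esperanza and Zara can make the full 12:40-13:00 slot — that's 2.

2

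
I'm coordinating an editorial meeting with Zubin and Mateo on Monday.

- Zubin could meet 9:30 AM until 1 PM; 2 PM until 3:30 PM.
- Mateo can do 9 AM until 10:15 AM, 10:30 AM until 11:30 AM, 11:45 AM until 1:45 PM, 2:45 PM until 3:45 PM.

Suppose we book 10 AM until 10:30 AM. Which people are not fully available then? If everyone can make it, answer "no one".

Zubin: free for 10:00-10:30. Mateo: not fully free for 10:00-10:30.

Mateo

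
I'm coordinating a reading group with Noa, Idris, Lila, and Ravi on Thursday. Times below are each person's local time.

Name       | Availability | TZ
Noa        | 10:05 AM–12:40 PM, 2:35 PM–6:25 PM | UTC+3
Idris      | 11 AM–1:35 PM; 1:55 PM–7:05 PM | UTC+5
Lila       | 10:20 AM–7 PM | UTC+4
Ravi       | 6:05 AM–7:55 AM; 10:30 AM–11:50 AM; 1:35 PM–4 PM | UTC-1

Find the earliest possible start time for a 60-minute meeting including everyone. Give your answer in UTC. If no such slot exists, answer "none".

07:05

Noa in UTC: 07:05-09:40, 11:35-15:25 (subtract 3h to convert from UTC+3).
Idris in UTC: 06:00-08:35, 08:55-14:05 (subtract 5h to convert from UTC+5).
Lila in UTC: 06:20-15:00 (subtract 4h to convert from UTC+4).
Ravi in UTC: 07:05-08:55, 11:30-12:50, 14:35-17:00 (add 1h to convert from UTC-1).
Noa ∩ Idris: 07:05-08:35, 08:55-09:40, 11:35-14:05.
Noa ∩ Idris ∩ Lila: 07:05-08:35, 08:55-09:40, 11:35-14:05.
Noa ∩ Idris ∩ Lila ∩ Ravi: 07:05-08:35, 11:35-12:50.
Those are the intersection windows.
The first common window of at least 60 minutes is 07:05-08:35, so the earliest start is 07:05.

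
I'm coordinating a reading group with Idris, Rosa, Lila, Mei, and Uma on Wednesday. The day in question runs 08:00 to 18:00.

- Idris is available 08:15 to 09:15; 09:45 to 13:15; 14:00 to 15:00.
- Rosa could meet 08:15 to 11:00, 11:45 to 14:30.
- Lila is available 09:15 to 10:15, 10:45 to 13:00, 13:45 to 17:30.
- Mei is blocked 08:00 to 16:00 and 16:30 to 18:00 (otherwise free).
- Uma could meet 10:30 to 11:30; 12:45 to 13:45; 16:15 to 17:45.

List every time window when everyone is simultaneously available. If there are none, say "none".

none

Idris free: 08:15-09:15, 09:45-13:15, 14:00-15:00.
Rosa free: 08:15-11:00, 11:45-14:30.
Lila free: 09:15-10:15, 10:45-13:00, 13:45-17:30.
Mei free: 16:00-16:30 (invert busy blocks within the working day).
Uma free: 10:30-11:30, 12:45-13:45, 16:15-17:45.
Idris ∩ Rosa: 08:15-09:15, 09:45-11:00, 11:45-13:15, 14:00-14:30.
Idris ∩ Rosa ∩ Lila: 09:45-10:15, 10:45-11:00, 11:45-13:00, 14:00-14:30.
Idris ∩ Rosa ∩ Lila ∩ Mei: ∅.
Idris ∩ Rosa ∩ Lila ∩ Mei ∩ Uma: ∅.
There is no time when everyone is free.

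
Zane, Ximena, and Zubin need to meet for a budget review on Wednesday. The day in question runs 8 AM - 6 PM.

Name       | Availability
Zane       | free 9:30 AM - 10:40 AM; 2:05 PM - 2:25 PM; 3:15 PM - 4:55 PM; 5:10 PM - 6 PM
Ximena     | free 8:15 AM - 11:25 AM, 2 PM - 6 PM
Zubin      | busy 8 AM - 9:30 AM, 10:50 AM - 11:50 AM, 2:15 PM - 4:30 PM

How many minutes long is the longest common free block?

70

Zane free: 09:30-10:40, 14:05-14:25, 15:15-16:55, 17:10-18:00.
Ximena free: 08:15-11:25, 14:00-18:00.
Zubin free: 09:30-10:50, 11:50-14:15, 16:30-18:00 (invert busy blocks within the working day).
Zane ∩ Ximena: 09:30-10:40, 14:05-14:25, 15:15-16:55, 17:10-18:00.
Zane ∩ Ximena ∩ Zubin: 09:30-10:40, 14:05-14:15, 16:30-16:55, 17:10-18:00.
Those are the intersection windows.
The longest is 09:30-10:40 at 70 minutes.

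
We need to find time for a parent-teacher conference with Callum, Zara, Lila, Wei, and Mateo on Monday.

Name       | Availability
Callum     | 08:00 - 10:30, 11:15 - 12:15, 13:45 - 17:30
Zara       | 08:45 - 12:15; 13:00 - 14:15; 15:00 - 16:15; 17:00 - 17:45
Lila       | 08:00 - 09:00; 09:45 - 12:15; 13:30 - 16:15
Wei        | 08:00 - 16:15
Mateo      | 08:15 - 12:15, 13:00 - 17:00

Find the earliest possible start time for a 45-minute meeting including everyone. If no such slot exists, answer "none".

Callum ∩ Zara: 08:45-10:30, 11:15-12:15, 13:45-14:15, 15:00-16:15, 17:00-17:30.
Callum ∩ Zara ∩ Lila: 08:45-09:00, 09:45-10:30, 11:15-12:15, 13:45-14:15, 15:00-16:15.
Callum ∩ Zara ∩ Lila ∩ Wei: 08:45-09:00, 09:45-10:30, 11:15-12:15, 13:45-14:15, 15:00-16:15.
Callum ∩ Zara ∩ Lila ∩ Wei ∩ Mateo: 08:45-09:00, 09:45-10:30, 11:15-12:15, 13:45-14:15, 15:00-16:15.
The first common window of at least 45 minutes is 09:45-10:30, so the earliest start is 09:45.

09:45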